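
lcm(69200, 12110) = 484400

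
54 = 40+14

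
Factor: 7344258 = 2^1*3^1*97^1*12619^1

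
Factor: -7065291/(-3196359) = 3^(-1)*439^(-1)*809^(-1)*2355097^1 = 2355097/1065453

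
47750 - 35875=11875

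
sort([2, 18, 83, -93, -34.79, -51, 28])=[-93, -51, -34.79, 2, 18, 28, 83]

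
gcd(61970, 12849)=1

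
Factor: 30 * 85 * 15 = 2^1 * 3^2 * 5^3 * 17^1 = 38250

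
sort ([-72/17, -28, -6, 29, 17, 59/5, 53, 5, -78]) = [-78, -28, -6, -72/17, 5, 59/5, 17, 29, 53]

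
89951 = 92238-2287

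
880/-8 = -110 = -110.00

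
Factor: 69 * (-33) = -1 * 3^2 * 11^1 * 23^1 = -2277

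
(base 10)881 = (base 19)287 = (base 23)1f7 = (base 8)1561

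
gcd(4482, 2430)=54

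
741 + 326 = 1067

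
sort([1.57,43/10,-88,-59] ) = [-88,-59,1.57,43/10] 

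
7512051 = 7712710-200659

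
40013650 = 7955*5030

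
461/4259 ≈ 0.108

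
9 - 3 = 6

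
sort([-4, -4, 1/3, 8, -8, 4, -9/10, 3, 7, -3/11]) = [-8, -4, -4, -9/10, -3/11, 1/3, 3, 4, 7, 8]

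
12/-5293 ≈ -0.00227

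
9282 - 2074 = 7208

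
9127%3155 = 2817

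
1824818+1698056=3522874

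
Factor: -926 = -1*2^1*463^1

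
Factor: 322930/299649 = 2^1*3^(-1)*5^1*7^(-1)*19^(-1)*43^1 = 430/399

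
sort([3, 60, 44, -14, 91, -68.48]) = [-68.48, -14, 3, 44, 60, 91]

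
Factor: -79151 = -1*79151^1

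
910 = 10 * 91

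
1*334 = 334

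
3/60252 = 1/20084 ≈ 0.0000498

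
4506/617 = 7 + 187/617≈7.30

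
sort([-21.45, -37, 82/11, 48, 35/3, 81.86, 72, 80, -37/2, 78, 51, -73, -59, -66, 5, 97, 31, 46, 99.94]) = [-73, -66, -59, -37, -21.45, -37/2, 5, 82/11, 35/3, 31, 46, 48, 51, 72, 78, 80, 81.86, 97, 99.94]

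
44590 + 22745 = 67335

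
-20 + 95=75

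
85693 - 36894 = 48799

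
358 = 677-319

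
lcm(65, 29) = 1885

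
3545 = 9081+-5536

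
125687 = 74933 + 50754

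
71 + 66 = 137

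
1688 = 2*844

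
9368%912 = 248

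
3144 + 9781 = 12925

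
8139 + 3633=11772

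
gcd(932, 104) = 4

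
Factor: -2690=-1 * 2^1 * 5^1 * 269^1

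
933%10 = 3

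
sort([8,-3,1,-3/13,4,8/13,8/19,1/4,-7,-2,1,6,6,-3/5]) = [-7,-3,-2,-3/5,-3/13,1/4,8/19,8/13,1,1,4,6,6,8]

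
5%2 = 1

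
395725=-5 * (-79145)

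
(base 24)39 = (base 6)213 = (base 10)81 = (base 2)1010001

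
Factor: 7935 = 3^1*5^1*23^2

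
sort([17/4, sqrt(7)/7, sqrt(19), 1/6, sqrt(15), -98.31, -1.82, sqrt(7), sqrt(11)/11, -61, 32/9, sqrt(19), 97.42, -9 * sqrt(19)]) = [-98.31, -61, -9 * sqrt(19), -1.82, 1/6, sqrt(11)/11, sqrt(7)/7, sqrt(7), 32/9, sqrt(15), 17/4, sqrt(19), sqrt(19), 97.42]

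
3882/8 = 1941/4 = 485.25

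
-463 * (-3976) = 1840888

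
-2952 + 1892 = -1060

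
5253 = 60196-54943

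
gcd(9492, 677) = 1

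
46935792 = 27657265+19278527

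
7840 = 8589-749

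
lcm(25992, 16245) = 129960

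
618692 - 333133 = 285559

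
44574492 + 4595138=49169630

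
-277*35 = -9695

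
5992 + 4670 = 10662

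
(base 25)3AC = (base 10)2137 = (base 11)1673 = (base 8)4131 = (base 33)1VP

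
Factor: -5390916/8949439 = -1 * 2^2 * 3^1 * 41^(-1) * 218279^(-1) * 449243^1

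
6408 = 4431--1977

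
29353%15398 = 13955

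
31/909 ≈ 0.0341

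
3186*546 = 1739556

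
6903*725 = 5004675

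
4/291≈0.0137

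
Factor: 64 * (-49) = -1 * 2^6 * 7^2 = -3136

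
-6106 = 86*(-71)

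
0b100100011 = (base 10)291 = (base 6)1203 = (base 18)g3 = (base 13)195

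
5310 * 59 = 313290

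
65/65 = 1 = 1.00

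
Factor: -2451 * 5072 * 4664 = -1 * 2^7 * 3^1 * 11^1 * 19^1 * 43^1 * 53^1 * 317^1 = -57980385408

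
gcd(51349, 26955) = 1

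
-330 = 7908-8238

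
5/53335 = 1/10667 ≈ 0.0000937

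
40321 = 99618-59297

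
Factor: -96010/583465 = -1 * 2^1 * 61^(-1) * 1913^(-1) * 9601^1 = -19202/116693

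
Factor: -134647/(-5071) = 11^(-1) * 29^1 * 461^(-1) * 4643^1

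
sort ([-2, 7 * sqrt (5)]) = [-2, 7 * sqrt (5)]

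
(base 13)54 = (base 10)69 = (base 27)2f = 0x45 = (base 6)153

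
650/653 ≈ 0.995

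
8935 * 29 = 259115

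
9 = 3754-3745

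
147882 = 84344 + 63538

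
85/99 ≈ 0.859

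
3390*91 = 308490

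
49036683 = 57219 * 857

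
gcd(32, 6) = 2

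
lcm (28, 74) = 1036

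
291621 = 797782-506161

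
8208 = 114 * 72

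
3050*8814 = 26882700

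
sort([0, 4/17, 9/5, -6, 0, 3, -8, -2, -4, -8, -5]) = [-8, -8, -6, -5, -4, -2, 0, 0, 4/17, 9/5, 3]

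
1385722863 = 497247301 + 888475562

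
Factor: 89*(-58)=-1*2^1*29^1*89^1=-5162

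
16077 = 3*5359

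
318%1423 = 318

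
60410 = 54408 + 6002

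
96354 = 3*32118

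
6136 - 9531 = -3395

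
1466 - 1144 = 322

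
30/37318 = 15/18659 ≈ 0.000804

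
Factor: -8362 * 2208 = -1 * 2^6 * 3^1 * 23^1 * 37^1 * 113^1 = -18463296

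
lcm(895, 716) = 3580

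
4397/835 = 5 + 222/835 ≈ 5.27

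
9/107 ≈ 0.0841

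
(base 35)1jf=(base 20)4f5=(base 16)771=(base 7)5361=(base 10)1905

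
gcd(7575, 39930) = 15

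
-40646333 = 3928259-44574592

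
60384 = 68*888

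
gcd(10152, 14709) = 3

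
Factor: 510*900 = 2^3*3^3*5^3*17^1 = 459000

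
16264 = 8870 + 7394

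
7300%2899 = 1502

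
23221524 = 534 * 43486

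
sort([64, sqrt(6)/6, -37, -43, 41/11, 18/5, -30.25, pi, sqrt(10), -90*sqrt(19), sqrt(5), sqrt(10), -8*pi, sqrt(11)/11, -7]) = [-90*sqrt(19), -43, -37, -30.25, -8*pi, -7, sqrt(11)/11, sqrt(6)/6, sqrt(5), pi, sqrt(10), sqrt(10), 18/5, 41/11, 64]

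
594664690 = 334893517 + 259771173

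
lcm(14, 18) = 126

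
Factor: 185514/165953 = 2^1*3^1*7^2*263^(-1) = 294/263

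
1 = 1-0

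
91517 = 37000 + 54517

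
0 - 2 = -2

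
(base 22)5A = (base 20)60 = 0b1111000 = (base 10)120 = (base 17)71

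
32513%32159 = 354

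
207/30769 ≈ 0.00673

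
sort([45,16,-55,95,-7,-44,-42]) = [-55,-44,-42,-7,16,45,95]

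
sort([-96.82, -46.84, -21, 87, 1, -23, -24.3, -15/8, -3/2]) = [-96.82, -46.84, -24.3, -23, -21, -15/8, -3/2, 1, 87]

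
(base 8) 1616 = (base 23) 1gd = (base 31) tb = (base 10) 910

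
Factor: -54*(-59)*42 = 2^2*3^4*7^1*59^1 = 133812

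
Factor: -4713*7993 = -1*3^1*1571^1*7993^1 = -37671009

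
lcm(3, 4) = 12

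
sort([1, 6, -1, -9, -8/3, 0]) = [-9, -8/3, -1, 0, 1, 6]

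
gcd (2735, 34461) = 547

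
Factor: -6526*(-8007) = 2^1*3^1*13^1*17^1*157^1*251^1 = 52253682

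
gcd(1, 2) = 1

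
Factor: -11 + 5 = -1*2^1*3^1 = -6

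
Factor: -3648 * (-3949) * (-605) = -1 * 2^6 * 3^1 * 5^1 * 11^3 * 19^1 * 359^1 = -8715600960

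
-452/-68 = 113/17 ≈ 6.65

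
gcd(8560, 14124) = 428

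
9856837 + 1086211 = 10943048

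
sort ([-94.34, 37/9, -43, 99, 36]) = [-94.34, -43, 37/9, 36, 99]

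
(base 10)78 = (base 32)2e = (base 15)53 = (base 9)86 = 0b1001110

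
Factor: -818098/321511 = -1 * 2^1 * 43^(-1) * 97^1 * 4217^1 * 7477^(-1)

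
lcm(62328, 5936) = 124656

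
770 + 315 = 1085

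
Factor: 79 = 79^1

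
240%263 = 240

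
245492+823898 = 1069390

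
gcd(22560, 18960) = 240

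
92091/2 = 46045 + 1/2 = 46045.50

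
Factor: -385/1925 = -1*5^ (-1) = -1/5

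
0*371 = 0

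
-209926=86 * (-2441)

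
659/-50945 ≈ -0.0129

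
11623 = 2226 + 9397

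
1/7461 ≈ 0.000134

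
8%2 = 0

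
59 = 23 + 36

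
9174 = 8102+1072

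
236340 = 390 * 606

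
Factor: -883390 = -1*2^1*5^1*88339^1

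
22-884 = -862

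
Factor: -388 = -1*2^2*97^1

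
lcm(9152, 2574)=82368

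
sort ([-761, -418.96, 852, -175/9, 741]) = [-761, -418.96, -175/9, 741, 852]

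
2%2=0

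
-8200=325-8525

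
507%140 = 87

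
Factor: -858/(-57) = 2^1 * 11^1 * 13^1 * 19^(-1) = 286/19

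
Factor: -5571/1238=-1 * 2^(-1) * 3^2=-9/2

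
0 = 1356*0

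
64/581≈0.110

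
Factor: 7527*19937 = 3^1*13^1*193^1*19937^1 = 150065799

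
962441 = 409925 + 552516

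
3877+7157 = 11034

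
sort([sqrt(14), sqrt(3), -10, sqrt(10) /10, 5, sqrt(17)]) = [-10, sqrt(10) /10, sqrt(3), sqrt(14), sqrt(17), 5]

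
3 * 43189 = 129567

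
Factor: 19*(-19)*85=-1*5^1*17^1*19^2=-30685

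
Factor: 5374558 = 2^1*7^1*71^1*5407^1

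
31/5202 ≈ 0.00596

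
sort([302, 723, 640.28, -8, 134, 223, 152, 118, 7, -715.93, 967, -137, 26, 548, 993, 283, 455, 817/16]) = [-715.93, -137, -8, 7, 26, 817/16, 118, 134, 152, 223, 283, 302, 455, 548, 640.28, 723, 967, 993]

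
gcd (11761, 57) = 19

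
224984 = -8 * (-28123)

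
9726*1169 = 11369694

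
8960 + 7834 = 16794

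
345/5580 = 23/372 ≈ 0.0618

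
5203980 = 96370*54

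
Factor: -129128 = -1*2^3*16141^1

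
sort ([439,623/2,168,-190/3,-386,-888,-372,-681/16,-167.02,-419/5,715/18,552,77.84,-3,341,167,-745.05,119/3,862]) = [-888,-745.05,-386,-372,-167.02,-419/5,-190/3,-681/16,-3,119/3,715/18,77.84,167,168,623/2,341,439,552,862]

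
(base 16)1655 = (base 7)22445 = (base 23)aid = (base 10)5717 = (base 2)1011001010101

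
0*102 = 0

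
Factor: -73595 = -1*5^1*41^1*359^1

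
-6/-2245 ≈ 0.00267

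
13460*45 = 605700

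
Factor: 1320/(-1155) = -1*2^3*7^(-1) = -8/7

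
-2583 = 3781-6364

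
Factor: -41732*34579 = -1*2^2*151^1*229^1*10433^1 = -1443050828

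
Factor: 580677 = 3^1*193559^1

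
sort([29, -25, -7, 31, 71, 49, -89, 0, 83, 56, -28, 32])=[-89, -28, -25, -7, 0, 29, 31, 32, 49, 56, 71, 83]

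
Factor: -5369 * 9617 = -1 * 7^1 * 13^1 * 59^2 * 163^1 = -51633673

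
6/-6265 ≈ -0.000958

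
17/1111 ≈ 0.0153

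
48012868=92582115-44569247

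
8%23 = 8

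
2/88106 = 1/44053 ≈ 0.0000227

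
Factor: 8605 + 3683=2^12 * 3^1=12288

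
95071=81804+13267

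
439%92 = 71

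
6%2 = 0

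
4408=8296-3888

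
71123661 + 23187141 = 94310802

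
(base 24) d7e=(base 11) 5843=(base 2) 1110111110110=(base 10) 7670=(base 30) 8fk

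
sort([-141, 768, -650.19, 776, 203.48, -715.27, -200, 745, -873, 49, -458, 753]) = [-873, -715.27, -650.19, -458, -200, -141, 49, 203.48, 745, 753, 768, 776]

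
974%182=64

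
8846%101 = 59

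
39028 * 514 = 20060392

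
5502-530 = 4972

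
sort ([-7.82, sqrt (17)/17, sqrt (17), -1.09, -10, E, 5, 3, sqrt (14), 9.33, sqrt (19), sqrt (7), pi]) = [-10, -7.82, -1.09, sqrt (17)/17, sqrt (7), E, 3, pi, sqrt (14), sqrt (17), sqrt (19), 5, 9.33]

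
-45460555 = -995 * 45689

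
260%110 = 40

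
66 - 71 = -5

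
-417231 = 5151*(-81)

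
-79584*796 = -63348864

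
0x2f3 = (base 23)19j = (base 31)ob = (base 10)755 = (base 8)1363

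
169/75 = 2 + 19/75≈2.25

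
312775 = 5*62555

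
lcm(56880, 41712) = 625680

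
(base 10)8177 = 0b1111111110001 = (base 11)6164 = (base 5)230202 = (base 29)9ks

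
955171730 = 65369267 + 889802463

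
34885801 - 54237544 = -19351743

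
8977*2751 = 24695727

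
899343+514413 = 1413756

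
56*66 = 3696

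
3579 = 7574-3995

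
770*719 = 553630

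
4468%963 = 616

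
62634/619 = 101 + 115/619 ≈ 101.19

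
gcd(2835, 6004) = 1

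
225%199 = 26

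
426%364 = 62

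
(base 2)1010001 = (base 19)45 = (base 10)81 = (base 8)121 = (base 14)5b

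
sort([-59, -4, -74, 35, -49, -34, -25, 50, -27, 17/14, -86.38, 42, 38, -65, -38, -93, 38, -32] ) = [-93, -86.38, -74, -65, -59, -49, -38, -34, -32, -27, -25, -4, 17/14, 35, 38, 38, 42, 50] 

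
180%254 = 180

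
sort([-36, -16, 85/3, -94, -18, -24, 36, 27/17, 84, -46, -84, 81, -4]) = [-94, -84, -46, -36, -24, -18, -16, -4, 27/17, 85/3, 36, 81, 84]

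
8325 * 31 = 258075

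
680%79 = 48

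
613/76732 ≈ 0.00799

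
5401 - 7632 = -2231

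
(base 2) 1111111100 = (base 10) 1020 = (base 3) 1101210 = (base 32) vs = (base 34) u0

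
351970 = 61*5770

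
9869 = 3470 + 6399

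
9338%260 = 238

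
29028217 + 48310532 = 77338749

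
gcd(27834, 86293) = 1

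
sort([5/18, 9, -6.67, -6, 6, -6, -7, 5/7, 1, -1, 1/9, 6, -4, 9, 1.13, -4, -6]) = [-7, -6.67, -6, -6, -6, -4, -4, -1, 1/9, 5/18, 5/7, 1, 1.13, 6, 6, 9, 9]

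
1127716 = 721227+406489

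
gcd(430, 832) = 2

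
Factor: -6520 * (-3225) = 2^3 * 3^1 * 5^3 * 43^1 * 163^1 = 21027000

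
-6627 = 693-7320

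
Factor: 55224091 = 13^1 * 29^1 * 37^2 * 107^1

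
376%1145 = 376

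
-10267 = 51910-62177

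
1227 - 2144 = -917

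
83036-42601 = 40435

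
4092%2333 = 1759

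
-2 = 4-6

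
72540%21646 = 7602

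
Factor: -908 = -1*2^2*227^1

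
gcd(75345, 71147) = 1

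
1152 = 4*288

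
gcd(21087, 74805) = 3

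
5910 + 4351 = 10261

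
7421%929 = 918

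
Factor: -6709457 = -1 * 179^1 * 37483^1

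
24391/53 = 460 + 11/53 ≈ 460.21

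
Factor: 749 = 7^1*107^1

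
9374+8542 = 17916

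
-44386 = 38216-82602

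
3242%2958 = 284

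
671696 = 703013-31317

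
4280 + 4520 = 8800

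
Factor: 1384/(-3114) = -1 * 2^2 * 3^(-2) = -4/9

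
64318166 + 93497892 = 157816058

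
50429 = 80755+-30326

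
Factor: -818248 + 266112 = -1*2^3*13^1*5309^1 = -552136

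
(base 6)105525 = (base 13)4175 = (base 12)52a5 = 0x235d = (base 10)9053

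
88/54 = 44/27 ≈ 1.63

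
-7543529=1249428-8792957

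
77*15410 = 1186570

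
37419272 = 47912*781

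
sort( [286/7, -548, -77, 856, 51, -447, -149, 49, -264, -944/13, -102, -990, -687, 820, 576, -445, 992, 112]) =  [-990, -687, -548, -447, -445, -264, -149, -102, -77, -944/13, 286/7, 49, 51, 112, 576, 820, 856, 992]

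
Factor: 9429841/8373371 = 1747^(-1) * 4793^(-1) * 9429841^1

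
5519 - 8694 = -3175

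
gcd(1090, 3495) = 5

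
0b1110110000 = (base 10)944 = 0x3b0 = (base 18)2g8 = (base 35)qy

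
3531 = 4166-635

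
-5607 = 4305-9912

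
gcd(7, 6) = 1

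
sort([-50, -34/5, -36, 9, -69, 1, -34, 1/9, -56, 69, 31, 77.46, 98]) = [-69, -56, -50, -36, -34, -34/5, 1/9, 1, 9, 31, 69, 77.46, 98]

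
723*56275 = 40686825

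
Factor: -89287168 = -1 * 2^9 * 174389^1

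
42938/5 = 8587 + 3/5 = 8587.60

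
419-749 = -330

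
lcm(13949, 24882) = 920634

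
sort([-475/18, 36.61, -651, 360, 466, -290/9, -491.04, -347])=[-651, -491.04, -347, -290/9, -475/18, 36.61, 360, 466]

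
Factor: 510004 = 2^2 * 11^1 * 67^1 * 173^1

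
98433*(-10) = -984330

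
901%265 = 106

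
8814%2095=434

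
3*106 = 318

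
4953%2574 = 2379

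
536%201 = 134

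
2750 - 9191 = -6441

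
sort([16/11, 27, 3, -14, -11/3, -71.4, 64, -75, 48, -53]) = [-75, -71.4, -53, -14, -11/3, 16/11, 3, 27, 48, 64]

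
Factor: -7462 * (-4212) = 2^3 * 3^4 * 7^1 * 13^2 * 41^1 = 31429944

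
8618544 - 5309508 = 3309036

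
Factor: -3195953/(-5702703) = 3^(-1)*43^(-1)*47^1*53^1*1283^1*44207^(-1)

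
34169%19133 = 15036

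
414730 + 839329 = 1254059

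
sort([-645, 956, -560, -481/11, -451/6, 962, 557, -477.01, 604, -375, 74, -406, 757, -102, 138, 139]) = [-645, -560, -477.01, -406, -375, -102, -451/6, -481/11, 74, 138, 139, 557, 604, 757, 956, 962]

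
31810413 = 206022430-174212017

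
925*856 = 791800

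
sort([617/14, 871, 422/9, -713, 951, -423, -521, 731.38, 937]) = [-713, -521, -423, 617/14, 422/9, 731.38, 871, 937, 951]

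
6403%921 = 877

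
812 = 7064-6252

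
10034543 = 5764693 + 4269850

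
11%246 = 11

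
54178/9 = 6019+7/9 ≈ 6019.78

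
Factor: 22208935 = 5^1 * 7^1 * 634541^1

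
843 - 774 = 69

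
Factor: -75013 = -1*75013^1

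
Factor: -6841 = -1 * 6841^1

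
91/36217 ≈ 0.00251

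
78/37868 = 39/18934 ≈ 0.00206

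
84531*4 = 338124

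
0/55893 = 0 = 0.00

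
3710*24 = 89040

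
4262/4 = 2131/2 = 1065.50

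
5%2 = 1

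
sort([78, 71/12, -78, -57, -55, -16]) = [-78, -57, -55, -16, 71/12, 78]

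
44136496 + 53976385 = 98112881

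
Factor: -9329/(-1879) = 19^1*491^1*1879^(-1)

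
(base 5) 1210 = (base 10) 180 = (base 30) 60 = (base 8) 264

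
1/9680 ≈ 0.000103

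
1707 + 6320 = 8027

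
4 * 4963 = 19852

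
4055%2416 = 1639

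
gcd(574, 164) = 82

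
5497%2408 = 681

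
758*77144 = 58475152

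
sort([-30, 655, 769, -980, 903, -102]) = [-980, -102, -30, 655, 769, 903]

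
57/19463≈0.00293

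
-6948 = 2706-9654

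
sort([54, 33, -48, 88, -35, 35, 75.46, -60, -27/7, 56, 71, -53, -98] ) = [-98, -60, -53, -48, -35, -27/7, 33, 35, 54, 56, 71, 75.46, 88] 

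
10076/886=11 + 165/443 ≈ 11.37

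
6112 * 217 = 1326304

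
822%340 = 142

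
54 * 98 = 5292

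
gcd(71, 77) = 1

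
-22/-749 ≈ 0.0294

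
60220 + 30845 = 91065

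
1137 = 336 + 801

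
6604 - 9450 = -2846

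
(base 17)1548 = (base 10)6434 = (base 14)24b8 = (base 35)58t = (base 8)14442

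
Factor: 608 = 2^5*19^1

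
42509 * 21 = 892689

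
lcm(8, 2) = 8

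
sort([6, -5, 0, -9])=[-9, -5, 0, 6]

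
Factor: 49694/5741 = 2^1 * 5741^(-1) * 24847^1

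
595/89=6 + 61/89 ≈ 6.69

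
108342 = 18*6019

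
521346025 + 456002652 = 977348677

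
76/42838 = 38/21419 ≈ 0.00177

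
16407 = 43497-27090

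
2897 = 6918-4021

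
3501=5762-2261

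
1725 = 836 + 889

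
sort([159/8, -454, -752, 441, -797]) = [-797, -752, -454, 159/8, 441]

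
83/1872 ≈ 0.0443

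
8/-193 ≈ -0.0415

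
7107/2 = 3553 + 1/2 = 3553.50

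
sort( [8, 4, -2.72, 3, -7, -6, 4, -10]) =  [-10, -7, -6, -2.72, 3, 4, 4, 8]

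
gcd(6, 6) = 6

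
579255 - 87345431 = -86766176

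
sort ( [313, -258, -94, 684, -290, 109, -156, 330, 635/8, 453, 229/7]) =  [-290, -258, -156, -94, 229/7, 635/8, 109, 313, 330, 453, 684]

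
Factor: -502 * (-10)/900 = 3^(-2) * 5^(-1) * 251^1 = 251/45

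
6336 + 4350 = 10686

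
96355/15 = 19271/3 ≈ 6423.67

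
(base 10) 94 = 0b1011110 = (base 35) 2o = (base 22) 46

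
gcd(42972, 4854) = 6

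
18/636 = 3/106 ≈ 0.0283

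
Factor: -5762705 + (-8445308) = -1*31^1*458323^1 = -14208013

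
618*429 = 265122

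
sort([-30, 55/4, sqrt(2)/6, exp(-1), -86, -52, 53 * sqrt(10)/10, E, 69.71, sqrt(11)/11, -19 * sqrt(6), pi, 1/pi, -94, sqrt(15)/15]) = [-94, -86, -52, -19 * sqrt(6), -30, sqrt(2)/6, sqrt(15)/15, sqrt(11)/11, 1/pi, exp(-1), E, pi, 55/4, 53 * sqrt(10)/10, 69.71]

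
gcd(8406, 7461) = 9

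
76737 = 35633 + 41104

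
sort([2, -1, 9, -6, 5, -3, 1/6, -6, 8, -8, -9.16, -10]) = [-10, -9.16, -8, -6, -6, -3, -1, 1/6, 2, 5, 8, 9]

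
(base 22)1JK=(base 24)1EA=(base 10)922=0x39A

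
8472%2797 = 81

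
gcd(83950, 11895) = 5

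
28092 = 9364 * 3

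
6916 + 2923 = 9839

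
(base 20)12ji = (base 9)13550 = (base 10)9198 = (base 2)10001111101110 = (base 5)243243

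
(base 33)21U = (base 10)2241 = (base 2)100011000001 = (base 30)2EL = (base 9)3060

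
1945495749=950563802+994931947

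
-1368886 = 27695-1396581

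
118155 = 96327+21828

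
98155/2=49077 + 1/2=49077.50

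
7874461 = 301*26161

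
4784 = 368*13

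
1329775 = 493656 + 836119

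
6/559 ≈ 0.0107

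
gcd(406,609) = 203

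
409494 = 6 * 68249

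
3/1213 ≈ 0.00247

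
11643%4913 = 1817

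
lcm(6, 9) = 18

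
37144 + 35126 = 72270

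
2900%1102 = 696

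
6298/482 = 3149/241≈13.07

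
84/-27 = -28/9 ≈ -3.11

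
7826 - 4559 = 3267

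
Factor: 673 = 673^1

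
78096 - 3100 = 74996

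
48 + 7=55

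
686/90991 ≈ 0.00754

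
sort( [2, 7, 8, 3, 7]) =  [2, 3, 7, 7, 8]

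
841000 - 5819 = 835181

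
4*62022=248088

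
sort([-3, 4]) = [-3, 4]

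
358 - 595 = -237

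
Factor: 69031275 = 3^1 * 5^2 * 19^1 * 193^1 * 251^1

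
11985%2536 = 1841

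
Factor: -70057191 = -1 * 3^1 * 43^1 * 71^1 * 7649^1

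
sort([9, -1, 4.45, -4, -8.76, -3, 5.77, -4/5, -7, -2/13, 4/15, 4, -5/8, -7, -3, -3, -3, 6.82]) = [-8.76, -7, -7, -4, -3, -3, -3, -3, -1, -4/5, -5/8, -2/13, 4/15, 4, 4.45, 5.77, 6.82, 9]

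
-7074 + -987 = -8061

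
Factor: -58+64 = 2^1*3^1 = 6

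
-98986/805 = -122 - 776/805≈-122.96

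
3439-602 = 2837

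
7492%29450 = 7492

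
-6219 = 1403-7622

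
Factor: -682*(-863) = 2^1*11^1*31^1*863^1 = 588566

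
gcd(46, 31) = 1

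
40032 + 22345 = 62377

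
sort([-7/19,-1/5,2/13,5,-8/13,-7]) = [-7,-8/13,-7/19,-1/5,2/13,5]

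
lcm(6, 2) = 6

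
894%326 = 242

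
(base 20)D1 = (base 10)261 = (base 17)F6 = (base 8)405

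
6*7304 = 43824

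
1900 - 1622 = 278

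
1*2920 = 2920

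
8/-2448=-1/306 ≈ -0.00327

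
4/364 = 1/91 ≈ 0.0110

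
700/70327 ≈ 0.00995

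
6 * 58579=351474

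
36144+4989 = 41133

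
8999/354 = 25+149/354 ≈ 25.42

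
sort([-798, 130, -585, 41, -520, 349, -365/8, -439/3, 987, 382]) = [-798, -585, -520, -439/3, -365/8, 41, 130, 349, 382, 987]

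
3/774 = 1/258 ≈ 0.00388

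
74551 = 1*74551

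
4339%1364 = 247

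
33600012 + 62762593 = 96362605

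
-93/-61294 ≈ 0.00152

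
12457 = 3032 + 9425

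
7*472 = 3304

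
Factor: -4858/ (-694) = 7^1 = 7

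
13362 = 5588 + 7774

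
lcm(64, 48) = 192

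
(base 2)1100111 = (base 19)58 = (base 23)4b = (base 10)103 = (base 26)3p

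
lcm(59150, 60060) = 3903900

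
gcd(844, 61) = 1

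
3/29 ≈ 0.103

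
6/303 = 2/101 ≈ 0.0198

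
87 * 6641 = 577767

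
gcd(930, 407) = 1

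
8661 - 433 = 8228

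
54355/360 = 150 + 71/72 ≈ 150.99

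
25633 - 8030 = 17603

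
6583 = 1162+5421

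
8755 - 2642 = 6113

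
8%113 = 8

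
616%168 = 112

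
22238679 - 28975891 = -6737212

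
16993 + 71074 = 88067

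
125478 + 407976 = 533454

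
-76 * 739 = -56164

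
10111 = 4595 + 5516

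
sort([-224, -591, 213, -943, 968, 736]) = [-943, -591, -224, 213, 736, 968]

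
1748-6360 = -4612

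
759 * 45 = 34155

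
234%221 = 13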